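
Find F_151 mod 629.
149

Matrix identity: Q^n = [[F_(n+1), F_n], [F_n, F_(n-1)]] with Q = [[1,1],[1,0]].
n = 151 = 10010111₂. Square-and-multiply, entries mod 629:
Q^1 = [[1,1],[1,0]]
Q^2 = (Q^1)² = [[2,1],[1,1]]
Q^4 = (Q^2)² = [[5,3],[3,2]]
Q^9 = (Q^4)²·Q = [[55,34],[34,21]]
Q^18 = (Q^9)² = [[407,68],[68,339]]
Q^37 = (Q^18)²·Q = [[222,443],[443,408]]
Q^75 = (Q^37)²·Q = [[37,223],[223,443]]
Q^151 = (Q^75)²·Q = [[259,149],[149,110]]
F_151 mod 629 = Q^151[0][1] = 149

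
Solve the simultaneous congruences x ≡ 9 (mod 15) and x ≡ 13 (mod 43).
99

Using Chinese Remainder Theorem:
M = 15 × 43 = 645
M1 = 43, M2 = 15
y1 = 43^(-1) mod 15 = 7
y2 = 15^(-1) mod 43 = 23
x = (9×43×7 + 13×15×23) mod 645 = 99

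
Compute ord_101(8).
100

101 is prime, so ord(8) divides φ(101) = 100.
Divisors of 100: 1, 2, 4, 5, 10, 20, 25, 50, 100.
Repeated squaring: 8^1 ≡ 8, 8^2 ≡ 64, 8^4 ≡ 56, 8^8 ≡ 5, 8^16 ≡ 25, 8^32 ≡ 19, 8^64 ≡ 58 (mod 101).
Test 8^d mod 101 for each divisor d in increasing order:
8^1 ≡ 8
8^2 ≡ 64
8^4 ≡ 56
8^5 = 8^4·8^1 ≡ 44
8^10 = 8^8·8^2 ≡ 17
8^20 = 8^16·8^4 ≡ 87
8^25 = 8^16·8^8·8^1 ≡ 91
8^50 = 8^32·8^16·8^2 ≡ 100
8^100 = 8^64·8^32·8^4 ≡ 1  ← first divisor giving 1
The order is 100.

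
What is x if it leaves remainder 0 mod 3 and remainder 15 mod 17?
15

Using Chinese Remainder Theorem:
M = 3 × 17 = 51
M1 = 17, M2 = 3
y1 = 17^(-1) mod 3 = 2
y2 = 3^(-1) mod 17 = 6
x = (0×17×2 + 15×3×6) mod 51 = 15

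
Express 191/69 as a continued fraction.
[2; 1, 3, 3, 5]

Euclidean algorithm steps:
191 = 2 × 69 + 53
69 = 1 × 53 + 16
53 = 3 × 16 + 5
16 = 3 × 5 + 1
5 = 5 × 1 + 0
Continued fraction: [2; 1, 3, 3, 5]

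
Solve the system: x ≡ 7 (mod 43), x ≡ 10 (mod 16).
394

Using Chinese Remainder Theorem:
M = 43 × 16 = 688
M1 = 16, M2 = 43
y1 = 16^(-1) mod 43 = 35
y2 = 43^(-1) mod 16 = 3
x = (7×16×35 + 10×43×3) mod 688 = 394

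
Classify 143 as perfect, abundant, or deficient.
deficient

Proper divisors of 143: sum = 1 + 11 + 13 = 25
Since 25 < 143, 143 is deficient.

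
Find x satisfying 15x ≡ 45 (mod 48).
x ≡ 3 (mod 16)

gcd(15, 48) = 3, which divides 45, so solutions exist.
Divide through by 3: 5x ≡ 15 (mod 16).
Find 5^(-1) mod 16 by the extended Euclidean algorithm:
16 = 3 × 5 + 1  ⟹  1 = (1)·16 + (-3)·5
So (-3)·5 ≡ 1 (mod 16), i.e. 5^(-1) ≡ -3 ≡ 13 (mod 16).
x ≡ 13 × 15 = 195 ≡ 3 (mod 16).
Check: 15 × 3 = 45 ≡ 45 (mod 48).
x ≡ 3 (mod 16), giving 3 solutions mod 48.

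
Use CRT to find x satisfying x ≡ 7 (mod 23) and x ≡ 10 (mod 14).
122

Using Chinese Remainder Theorem:
M = 23 × 14 = 322
M1 = 14, M2 = 23
y1 = 14^(-1) mod 23 = 5
y2 = 23^(-1) mod 14 = 11
x = (7×14×5 + 10×23×11) mod 322 = 122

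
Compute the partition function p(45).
89134

p(n) counts ways to write n as a sum of positive integers (order ignored).
Euler's pentagonal recurrence: p(k) = p(k-1) + p(k-2) - p(k-5) - p(k-7) + p(k-12) + p(k-15) - ... (offsets j(3j∓1)/2, signs ++--, p(0)=1, p(<0)=0).
DP table for k = 0..44: p(0)=1, p(1)=1, p(2)=2, p(3)=3, p(4)=5, p(5)=7, p(6)=11, p(7)=15, p(8)=22, p(9)=30, p(10)=42, p(11)=56, p(12)=77, p(13)=101, p(14)=135, p(15)=176, p(16)=231, p(17)=297, p(18)=385, p(19)=490, p(20)=627, p(21)=792, p(22)=1002, p(23)=1255, p(24)=1575, p(25)=1958, p(26)=2436, p(27)=3010, p(28)=3718, p(29)=4565, p(30)=5604, p(31)=6842, p(32)=8349, p(33)=10143, p(34)=12310, p(35)=14883, p(36)=17977, p(37)=21637, p(38)=26015, p(39)=31185, p(40)=37338, p(41)=44583, p(42)=53174, p(43)=63261, p(44)=75175.
Final step: p(45) = p(44) + p(43) - p(40) - p(38) + p(33) + p(30) - p(23) - p(19) + p(10) + p(5)
= 75175 + 63261 - 37338 - 26015 + 10143 + 5604 - 1255 - 490 + 42 + 7
= 89134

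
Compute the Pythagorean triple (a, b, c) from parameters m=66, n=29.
(3515, 3828, 5197)

Euclid's formula: a = m² - n², b = 2mn, c = m² + n²
m = 66, n = 29
a = 66² - 29² = 4356 - 841 = 3515
b = 2 × 66 × 29 = 3828
c = 66² + 29² = 4356 + 841 = 5197
Verification: 3515² + 3828² = 12355225 + 14653584 = 27008809 = 5197² ✓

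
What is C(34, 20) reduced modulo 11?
0

Using Lucas' theorem:
Write n=34 and k=20 in base 11:
n in base 11: [3, 1]
k in base 11: [1, 9]
C(34,20) mod 11 = ∏ C(n_i, k_i) mod 11
Digit binomials (mod 11): C(3,1) = 3; C(1,9) = 0 (k_i > n_i)
Product: 3 × 0 = 0 ≡ 0 (mod 11)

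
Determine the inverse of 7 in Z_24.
7

gcd(7, 24) = 1, so the inverse exists.
Extended Euclidean algorithm on (24, 7):
24 = 3 × 7 + 3  ⟹  3 = (1)·24 + (-3)·7
7 = 2 × 3 + 1  ⟹  1 = (-2)·24 + (7)·7
So (7)·7 ≡ 1 (mod 24), i.e. 7^(-1) ≡ 7 (mod 24).
Check: 7 × 7 = 49 ≡ 1 (mod 24)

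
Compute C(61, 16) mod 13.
11

Using Lucas' theorem:
Write n=61 and k=16 in base 13:
n in base 13: [4, 9]
k in base 13: [1, 3]
C(61,16) mod 13 = ∏ C(n_i, k_i) mod 13
Digit binomials (mod 13): C(4,1) = 4; C(9,3) = 84 ≡ 6
Product: 4 × 6 = 24 ≡ 11 (mod 13)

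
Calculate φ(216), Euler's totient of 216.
72

216 = 2^3 × 3^3
φ(n) = n × ∏(1 - 1/p) for each prime p dividing n
φ(216) = 216 × (1 - 1/2) × (1 - 1/3) = 72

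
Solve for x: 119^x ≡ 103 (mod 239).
227

Baby-step giant-step with step n = ⌈√239⌉ = 16.
Baby steps 119^j mod 239 (j:value) for j=0..15: 0:1, 1:119, 2:60, 3:209, 4:15, 5:112, 6:183, 7:28, 8:225, 9:7, 10:116, 11:181, 12:29, 13:105, 14:67, 15:86.
Giant-step multiplier: 119^(-16) ≡ 119^(238-16) = 119^222 ≡ 50 (mod 239).
Giant steps γ_i = 103·50^i mod 239: γ_0=103, γ_1=131, γ_2=97, γ_3=70, γ_4=154, γ_5=52, γ_6=210, γ_7=223, γ_8=156, γ_9=152, γ_10=191, γ_11=229, γ_12=217, γ_13=95, γ_14=209 (in table at j=3).
x = i·n + j = 14·16 + 3 = 227.
Check: 119^227 ≡ 103 (mod 239).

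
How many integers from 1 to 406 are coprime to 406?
168

406 = 2 × 7 × 29
φ(n) = n × ∏(1 - 1/p) for each prime p dividing n
φ(406) = 406 × (1 - 1/2) × (1 - 1/7) × (1 - 1/29) = 168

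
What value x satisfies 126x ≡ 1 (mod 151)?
6

gcd(126, 151) = 1, so the inverse exists.
Extended Euclidean algorithm on (151, 126):
151 = 1 × 126 + 25  ⟹  25 = (1)·151 + (-1)·126
126 = 5 × 25 + 1  ⟹  1 = (-5)·151 + (6)·126
So (6)·126 ≡ 1 (mod 151), i.e. 126^(-1) ≡ 6 (mod 151).
Check: 126 × 6 = 756 ≡ 1 (mod 151)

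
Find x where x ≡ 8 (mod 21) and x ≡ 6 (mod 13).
71

Using Chinese Remainder Theorem:
M = 21 × 13 = 273
M1 = 13, M2 = 21
y1 = 13^(-1) mod 21 = 13
y2 = 21^(-1) mod 13 = 5
x = (8×13×13 + 6×21×5) mod 273 = 71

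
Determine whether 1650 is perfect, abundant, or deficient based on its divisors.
abundant

Proper divisors of 1650: sum = 1 + 2 + 3 + 5 + 6 + 10 + 11 + 15 + ... + 275 + 330 + 550 + 825 (23 divisors) = 2814
Since 2814 > 1650, 1650 is abundant.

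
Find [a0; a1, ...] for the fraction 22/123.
[0; 5, 1, 1, 2, 4]

Euclidean algorithm steps:
22 = 0 × 123 + 22
123 = 5 × 22 + 13
22 = 1 × 13 + 9
13 = 1 × 9 + 4
9 = 2 × 4 + 1
4 = 4 × 1 + 0
Continued fraction: [0; 5, 1, 1, 2, 4]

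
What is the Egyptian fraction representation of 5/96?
1/20 + 1/480

Greedy algorithm:
5/96: ceiling(96/5) = 20, use 1/20
1/480: ceiling(480/1) = 480, use 1/480
Result: 5/96 = 1/20 + 1/480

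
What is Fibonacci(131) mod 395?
54

Matrix identity: Q^n = [[F_(n+1), F_n], [F_n, F_(n-1)]] with Q = [[1,1],[1,0]].
n = 131 = 10000011₂. Square-and-multiply, entries mod 395:
Q^1 = [[1,1],[1,0]]
Q^2 = (Q^1)² = [[2,1],[1,1]]
Q^4 = (Q^2)² = [[5,3],[3,2]]
Q^8 = (Q^4)² = [[34,21],[21,13]]
Q^16 = (Q^8)² = [[17,197],[197,215]]
Q^32 = (Q^16)² = [[388,279],[279,109]]
Q^65 = (Q^32)²·Q = [[93,75],[75,18]]
Q^131 = (Q^65)²·Q = [[84,54],[54,30]]
F_131 mod 395 = Q^131[0][1] = 54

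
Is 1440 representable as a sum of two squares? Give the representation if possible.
12² + 36² (a=12, b=36)

Factorization: 1440 = 2^5 × 3^2 × 5
By Fermat: n is sum of two squares iff every prime p ≡ 3 (mod 4) appears to even power.
All primes ≡ 3 (mod 4) appear to even power.
Search a = 0, 1, 2, … for 1440 - a² a perfect square: first hit at a = 12: 1440 - 144 = 1296 = 36².
1440 = 12² + 36² = 144 + 1296 ✓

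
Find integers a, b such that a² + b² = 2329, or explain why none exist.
5² + 48² (a=5, b=48)

Factorization: 2329 = 17 × 137
By Fermat: n is sum of two squares iff every prime p ≡ 3 (mod 4) appears to even power.
All primes ≡ 3 (mod 4) appear to even power.
Search a = 0, 1, 2, … for 2329 - a² a perfect square: first hit at a = 5: 2329 - 25 = 2304 = 48².
2329 = 5² + 48² = 25 + 2304 ✓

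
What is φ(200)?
80

200 = 2^3 × 5^2
φ(n) = n × ∏(1 - 1/p) for each prime p dividing n
φ(200) = 200 × (1 - 1/2) × (1 - 1/5) = 80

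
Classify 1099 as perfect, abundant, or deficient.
deficient

Proper divisors of 1099: sum = 1 + 7 + 157 = 165
Since 165 < 1099, 1099 is deficient.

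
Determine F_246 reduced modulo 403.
70

Matrix identity: Q^n = [[F_(n+1), F_n], [F_n, F_(n-1)]] with Q = [[1,1],[1,0]].
n = 246 = 11110110₂. Square-and-multiply, entries mod 403:
Q^1 = [[1,1],[1,0]]
Q^3 = (Q^1)²·Q = [[3,2],[2,1]]
Q^7 = (Q^3)²·Q = [[21,13],[13,8]]
Q^15 = (Q^7)²·Q = [[181,207],[207,377]]
Q^30 = (Q^15)² = [[249,248],[248,1]]
Q^61 = (Q^30)²·Q = [[125,187],[187,341]]
Q^123 = (Q^61)²·Q = [[313,219],[219,94]]
Q^246 = (Q^123)² = [[44,70],[70,377]]
F_246 mod 403 = Q^246[0][1] = 70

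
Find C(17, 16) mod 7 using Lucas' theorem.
3

Using Lucas' theorem:
Write n=17 and k=16 in base 7:
n in base 7: [2, 3]
k in base 7: [2, 2]
C(17,16) mod 7 = ∏ C(n_i, k_i) mod 7
Digit binomials (mod 7): C(2,2) = 1; C(3,2) = 3
Product: 1 × 3 = 3 ≡ 3 (mod 7)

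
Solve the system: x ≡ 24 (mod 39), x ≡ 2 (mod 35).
492

Using Chinese Remainder Theorem:
M = 39 × 35 = 1365
M1 = 35, M2 = 39
y1 = 35^(-1) mod 39 = 29
y2 = 39^(-1) mod 35 = 9
x = (24×35×29 + 2×39×9) mod 1365 = 492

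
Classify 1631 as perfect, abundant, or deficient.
deficient

Proper divisors of 1631: sum = 1 + 7 + 233 = 241
Since 241 < 1631, 1631 is deficient.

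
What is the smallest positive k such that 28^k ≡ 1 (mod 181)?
180

181 is prime, so ord(28) divides φ(181) = 180.
Divisors of 180: 1, 2, 3, 4, 5, 6, 9, 10, 12, 15, 18, 20, 30, 36, 45, 60, 90, 180.
Repeated squaring: 28^1 ≡ 28, 28^2 ≡ 60, 28^4 ≡ 161, 28^8 ≡ 38, 28^16 ≡ 177, 28^32 ≡ 16, 28^64 ≡ 75, 28^128 ≡ 14 (mod 181).
Test 28^d mod 181 for each divisor d in increasing order:
28^1 ≡ 28
28^2 ≡ 60
28^3 = 28^2·28^1 ≡ 51
28^4 ≡ 161
28^5 = 28^4·28^1 ≡ 164
28^6 = 28^4·28^2 ≡ 67
28^9 = 28^8·28^1 ≡ 159
28^10 = 28^8·28^2 ≡ 108
28^12 = 28^8·28^4 ≡ 145
28^15 = 28^8·28^4·28^2·28^1 ≡ 155
28^18 = 28^16·28^2 ≡ 122
28^20 = 28^16·28^4 ≡ 80
28^30 = 28^16·28^8·28^4·28^2 ≡ 133
28^36 = 28^32·28^4 ≡ 42
28^45 = 28^32·28^8·28^4·28^1 ≡ 162
28^60 = 28^32·28^16·28^8·28^4 ≡ 132
28^90 = 28^64·28^16·28^8·28^2 ≡ 180
28^180 = 28^128·28^32·28^16·28^4 ≡ 1  ← first divisor giving 1
The order is 180.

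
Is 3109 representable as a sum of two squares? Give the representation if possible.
30² + 47² (a=30, b=47)

Factorization: 3109 = 3109
By Fermat: n is sum of two squares iff every prime p ≡ 3 (mod 4) appears to even power.
All primes ≡ 3 (mod 4) appear to even power.
Search a = 0, 1, 2, … for 3109 - a² a perfect square: first hit at a = 30: 3109 - 900 = 2209 = 47².
3109 = 30² + 47² = 900 + 2209 ✓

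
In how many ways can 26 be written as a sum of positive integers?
2436

p(n) counts ways to write n as a sum of positive integers (order ignored).
Euler's pentagonal recurrence: p(k) = p(k-1) + p(k-2) - p(k-5) - p(k-7) + p(k-12) + p(k-15) - ... (offsets j(3j∓1)/2, signs ++--, p(0)=1, p(<0)=0).
DP table for k = 0..25: p(0)=1, p(1)=1, p(2)=2, p(3)=3, p(4)=5, p(5)=7, p(6)=11, p(7)=15, p(8)=22, p(9)=30, p(10)=42, p(11)=56, p(12)=77, p(13)=101, p(14)=135, p(15)=176, p(16)=231, p(17)=297, p(18)=385, p(19)=490, p(20)=627, p(21)=792, p(22)=1002, p(23)=1255, p(24)=1575, p(25)=1958.
Final step: p(26) = p(25) + p(24) - p(21) - p(19) + p(14) + p(11) - p(4) - p(0)
= 1958 + 1575 - 792 - 490 + 135 + 56 - 5 - 1
= 2436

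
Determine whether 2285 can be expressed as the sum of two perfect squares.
13² + 46² (a=13, b=46)

Factorization: 2285 = 5 × 457
By Fermat: n is sum of two squares iff every prime p ≡ 3 (mod 4) appears to even power.
All primes ≡ 3 (mod 4) appear to even power.
Search a = 0, 1, 2, … for 2285 - a² a perfect square: first hit at a = 13: 2285 - 169 = 2116 = 46².
2285 = 13² + 46² = 169 + 2116 ✓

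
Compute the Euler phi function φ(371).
312

371 = 7 × 53
φ(n) = n × ∏(1 - 1/p) for each prime p dividing n
φ(371) = 371 × (1 - 1/7) × (1 - 1/53) = 312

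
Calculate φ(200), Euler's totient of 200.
80

200 = 2^3 × 5^2
φ(n) = n × ∏(1 - 1/p) for each prime p dividing n
φ(200) = 200 × (1 - 1/2) × (1 - 1/5) = 80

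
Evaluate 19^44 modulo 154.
81

Repeated squaring. Binary of 44 = 101100.
19^1 ≡ 19 (mod 154); 19^2 ≡ 53 (mod 154); 19^4 ≡ 37 (mod 154); 19^8 ≡ 137 (mod 154); 19^16 ≡ 135 (mod 154); 19^32 ≡ 53 (mod 154)
19^44 = 19^4 × 19^8 × 19^32 ≡ 81 (mod 154)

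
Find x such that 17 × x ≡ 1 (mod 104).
49

gcd(17, 104) = 1, so the inverse exists.
Extended Euclidean algorithm on (104, 17):
104 = 6 × 17 + 2  ⟹  2 = (1)·104 + (-6)·17
17 = 8 × 2 + 1  ⟹  1 = (-8)·104 + (49)·17
So (49)·17 ≡ 1 (mod 104), i.e. 17^(-1) ≡ 49 (mod 104).
Check: 17 × 49 = 833 ≡ 1 (mod 104)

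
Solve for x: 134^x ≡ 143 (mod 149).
138

Baby-step giant-step with step n = ⌈√149⌉ = 13.
Baby steps 134^j mod 149 (j:value) for j=0..12: 0:1, 1:134, 2:76, 3:52, 4:114, 5:78, 6:22, 7:117, 8:33, 9:101, 10:124, 11:77, 12:37.
Giant-step multiplier: 134^(-13) ≡ 134^(148-13) = 134^135 ≡ 40 (mod 149).
Giant steps γ_i = 143·40^i mod 149: γ_0=143, γ_1=58, γ_2=85, γ_3=122, γ_4=112, γ_5=10, γ_6=102, γ_7=57, γ_8=45, γ_9=12, γ_10=33 (in table at j=8).
x = i·n + j = 10·13 + 8 = 138.
Check: 134^138 ≡ 143 (mod 149).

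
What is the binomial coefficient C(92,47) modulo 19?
12

Using Lucas' theorem:
Write n=92 and k=47 in base 19:
n in base 19: [4, 16]
k in base 19: [2, 9]
C(92,47) mod 19 = ∏ C(n_i, k_i) mod 19
Digit binomials (mod 19): C(4,2) = 6; C(16,9) = 11440 ≡ 2
Product: 6 × 2 = 12 ≡ 12 (mod 19)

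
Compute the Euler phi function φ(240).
64

240 = 2^4 × 3 × 5
φ(n) = n × ∏(1 - 1/p) for each prime p dividing n
φ(240) = 240 × (1 - 1/2) × (1 - 1/3) × (1 - 1/5) = 64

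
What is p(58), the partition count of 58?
715220

p(n) counts ways to write n as a sum of positive integers (order ignored).
Euler's pentagonal recurrence: p(k) = p(k-1) + p(k-2) - p(k-5) - p(k-7) + p(k-12) + p(k-15) - ... (offsets j(3j∓1)/2, signs ++--, p(0)=1, p(<0)=0).
DP table for k = 0..57: p(0)=1, p(1)=1, p(2)=2, p(3)=3, p(4)=5, p(5)=7, p(6)=11, p(7)=15, p(8)=22, p(9)=30, p(10)=42, p(11)=56, p(12)=77, p(13)=101, p(14)=135, p(15)=176, p(16)=231, p(17)=297, p(18)=385, p(19)=490, p(20)=627, p(21)=792, p(22)=1002, p(23)=1255, p(24)=1575, p(25)=1958, p(26)=2436, p(27)=3010, p(28)=3718, p(29)=4565, p(30)=5604, p(31)=6842, p(32)=8349, p(33)=10143, p(34)=12310, p(35)=14883, p(36)=17977, p(37)=21637, p(38)=26015, p(39)=31185, p(40)=37338, p(41)=44583, p(42)=53174, p(43)=63261, p(44)=75175, p(45)=89134, p(46)=105558, p(47)=124754, p(48)=147273, p(49)=173525, p(50)=204226, p(51)=239943, p(52)=281589, p(53)=329931, p(54)=386155, p(55)=451276, p(56)=526823, p(57)=614154.
Final step: p(58) = p(57) + p(56) - p(53) - p(51) + p(46) + p(43) - p(36) - p(32) + p(23) + p(18) - p(7) - p(1)
= 614154 + 526823 - 329931 - 239943 + 105558 + 63261 - 17977 - 8349 + 1255 + 385 - 15 - 1
= 715220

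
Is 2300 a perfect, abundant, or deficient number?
abundant

Proper divisors of 2300: sum = 1 + 2 + 4 + 5 + 10 + 20 + 23 + 25 + ... + 230 + 460 + 575 + 1150 (17 divisors) = 2908
Since 2908 > 2300, 2300 is abundant.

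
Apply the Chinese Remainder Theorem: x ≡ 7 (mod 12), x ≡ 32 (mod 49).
571

Using Chinese Remainder Theorem:
M = 12 × 49 = 588
M1 = 49, M2 = 12
y1 = 49^(-1) mod 12 = 1
y2 = 12^(-1) mod 49 = 45
x = (7×49×1 + 32×12×45) mod 588 = 571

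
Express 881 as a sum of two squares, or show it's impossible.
16² + 25² (a=16, b=25)

Factorization: 881 = 881
By Fermat: n is sum of two squares iff every prime p ≡ 3 (mod 4) appears to even power.
All primes ≡ 3 (mod 4) appear to even power.
Search a = 0, 1, 2, … for 881 - a² a perfect square: first hit at a = 16: 881 - 256 = 625 = 25².
881 = 16² + 25² = 256 + 625 ✓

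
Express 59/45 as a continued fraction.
[1; 3, 4, 1, 2]

Euclidean algorithm steps:
59 = 1 × 45 + 14
45 = 3 × 14 + 3
14 = 4 × 3 + 2
3 = 1 × 2 + 1
2 = 2 × 1 + 0
Continued fraction: [1; 3, 4, 1, 2]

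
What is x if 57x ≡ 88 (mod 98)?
x ≡ 60 (mod 98)

gcd(57, 98) = 1, which divides 88, so solutions exist.
Find 57^(-1) mod 98 by the extended Euclidean algorithm:
98 = 1 × 57 + 41  ⟹  41 = (1)·98 + (-1)·57
57 = 1 × 41 + 16  ⟹  16 = (-1)·98 + (2)·57
41 = 2 × 16 + 9  ⟹  9 = (3)·98 + (-5)·57
16 = 1 × 9 + 7  ⟹  7 = (-4)·98 + (7)·57
9 = 1 × 7 + 2  ⟹  2 = (7)·98 + (-12)·57
7 = 3 × 2 + 1  ⟹  1 = (-25)·98 + (43)·57
So (43)·57 ≡ 1 (mod 98), i.e. 57^(-1) ≡ 43 (mod 98).
x ≡ 43 × 88 = 3784 ≡ 60 (mod 98).
Check: 57 × 60 = 3420 ≡ 88 (mod 98).
Unique solution: x ≡ 60 (mod 98)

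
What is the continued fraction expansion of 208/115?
[1; 1, 4, 4, 2, 2]

Euclidean algorithm steps:
208 = 1 × 115 + 93
115 = 1 × 93 + 22
93 = 4 × 22 + 5
22 = 4 × 5 + 2
5 = 2 × 2 + 1
2 = 2 × 1 + 0
Continued fraction: [1; 1, 4, 4, 2, 2]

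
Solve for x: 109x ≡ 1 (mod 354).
13

gcd(109, 354) = 1, so the inverse exists.
Extended Euclidean algorithm on (354, 109):
354 = 3 × 109 + 27  ⟹  27 = (1)·354 + (-3)·109
109 = 4 × 27 + 1  ⟹  1 = (-4)·354 + (13)·109
So (13)·109 ≡ 1 (mod 354), i.e. 109^(-1) ≡ 13 (mod 354).
Check: 109 × 13 = 1417 ≡ 1 (mod 354)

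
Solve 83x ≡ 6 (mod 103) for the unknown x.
x ≡ 10 (mod 103)

gcd(83, 103) = 1, which divides 6, so solutions exist.
Find 83^(-1) mod 103 by the extended Euclidean algorithm:
103 = 1 × 83 + 20  ⟹  20 = (1)·103 + (-1)·83
83 = 4 × 20 + 3  ⟹  3 = (-4)·103 + (5)·83
20 = 6 × 3 + 2  ⟹  2 = (25)·103 + (-31)·83
3 = 1 × 2 + 1  ⟹  1 = (-29)·103 + (36)·83
So (36)·83 ≡ 1 (mod 103), i.e. 83^(-1) ≡ 36 (mod 103).
x ≡ 36 × 6 = 216 ≡ 10 (mod 103).
Check: 83 × 10 = 830 ≡ 6 (mod 103).
Unique solution: x ≡ 10 (mod 103)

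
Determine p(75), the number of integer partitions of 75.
8118264

p(n) counts ways to write n as a sum of positive integers (order ignored).
Euler's pentagonal recurrence: p(k) = p(k-1) + p(k-2) - p(k-5) - p(k-7) + p(k-12) + p(k-15) - ... (offsets j(3j∓1)/2, signs ++--, p(0)=1, p(<0)=0).
DP table for k = 0..74: p(0)=1, p(1)=1, p(2)=2, p(3)=3, p(4)=5, p(5)=7, p(6)=11, p(7)=15, p(8)=22, p(9)=30, p(10)=42, p(11)=56, p(12)=77, p(13)=101, p(14)=135, p(15)=176, p(16)=231, p(17)=297, p(18)=385, p(19)=490, p(20)=627, p(21)=792, p(22)=1002, p(23)=1255, p(24)=1575, p(25)=1958, p(26)=2436, p(27)=3010, p(28)=3718, p(29)=4565, p(30)=5604, p(31)=6842, p(32)=8349, p(33)=10143, p(34)=12310, p(35)=14883, p(36)=17977, p(37)=21637, p(38)=26015, p(39)=31185, p(40)=37338, p(41)=44583, p(42)=53174, p(43)=63261, p(44)=75175, p(45)=89134, p(46)=105558, p(47)=124754, p(48)=147273, p(49)=173525, p(50)=204226, p(51)=239943, p(52)=281589, p(53)=329931, p(54)=386155, p(55)=451276, p(56)=526823, p(57)=614154, p(58)=715220, p(59)=831820, p(60)=966467, p(61)=1121505, p(62)=1300156, p(63)=1505499, p(64)=1741630, p(65)=2012558, p(66)=2323520, p(67)=2679689, p(68)=3087735, p(69)=3554345, p(70)=4087968, p(71)=4697205, p(72)=5392783, p(73)=6185689, p(74)=7089500.
Final step: p(75) = p(74) + p(73) - p(70) - p(68) + p(63) + p(60) - p(53) - p(49) + p(40) + p(35) - p(24) - p(18) + p(5)
= 7089500 + 6185689 - 4087968 - 3087735 + 1505499 + 966467 - 329931 - 173525 + 37338 + 14883 - 1575 - 385 + 7
= 8118264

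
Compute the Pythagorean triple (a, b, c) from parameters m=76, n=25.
(5151, 3800, 6401)

Euclid's formula: a = m² - n², b = 2mn, c = m² + n²
m = 76, n = 25
a = 76² - 25² = 5776 - 625 = 5151
b = 2 × 76 × 25 = 3800
c = 76² + 25² = 5776 + 625 = 6401
Verification: 5151² + 3800² = 26532801 + 14440000 = 40972801 = 6401² ✓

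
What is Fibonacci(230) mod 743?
355

Matrix identity: Q^n = [[F_(n+1), F_n], [F_n, F_(n-1)]] with Q = [[1,1],[1,0]].
n = 230 = 11100110₂. Square-and-multiply, entries mod 743:
Q^1 = [[1,1],[1,0]]
Q^3 = (Q^1)²·Q = [[3,2],[2,1]]
Q^7 = (Q^3)²·Q = [[21,13],[13,8]]
Q^14 = (Q^7)² = [[610,377],[377,233]]
Q^28 = (Q^14)² = [[73,550],[550,266]]
Q^57 = (Q^28)²·Q = [[184,227],[227,700]]
Q^115 = (Q^57)²·Q = [[741,683],[683,58]]
Q^230 = (Q^115)² = [[632,355],[355,277]]
F_230 mod 743 = Q^230[0][1] = 355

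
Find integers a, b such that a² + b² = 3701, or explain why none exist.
26² + 55² (a=26, b=55)

Factorization: 3701 = 3701
By Fermat: n is sum of two squares iff every prime p ≡ 3 (mod 4) appears to even power.
All primes ≡ 3 (mod 4) appear to even power.
Search a = 0, 1, 2, … for 3701 - a² a perfect square: first hit at a = 26: 3701 - 676 = 3025 = 55².
3701 = 26² + 55² = 676 + 3025 ✓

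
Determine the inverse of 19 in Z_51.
43

gcd(19, 51) = 1, so the inverse exists.
Extended Euclidean algorithm on (51, 19):
51 = 2 × 19 + 13  ⟹  13 = (1)·51 + (-2)·19
19 = 1 × 13 + 6  ⟹  6 = (-1)·51 + (3)·19
13 = 2 × 6 + 1  ⟹  1 = (3)·51 + (-8)·19
So (-8)·19 ≡ 1 (mod 51), i.e. 19^(-1) ≡ -8 ≡ 43 (mod 51).
Check: 19 × 43 = 817 ≡ 1 (mod 51)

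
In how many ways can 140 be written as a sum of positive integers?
15065878135

p(n) counts ways to write n as a sum of positive integers (order ignored).
Euler's pentagonal recurrence: p(k) = p(k-1) + p(k-2) - p(k-5) - p(k-7) + p(k-12) + p(k-15) - ... (offsets j(3j∓1)/2, signs ++--, p(0)=1, p(<0)=0).
DP table for k = 0..139: p(0)=1, p(1)=1, p(2)=2, p(3)=3, p(4)=5, p(5)=7, p(6)=11, p(7)=15, p(8)=22, p(9)=30, p(10)=42, p(11)=56, p(12)=77, p(13)=101, p(14)=135, p(15)=176, p(16)=231, p(17)=297, p(18)=385, p(19)=490, p(20)=627, p(21)=792, p(22)=1002, p(23)=1255, p(24)=1575, p(25)=1958, p(26)=2436, p(27)=3010, p(28)=3718, p(29)=4565, p(30)=5604, p(31)=6842, p(32)=8349, p(33)=10143, p(34)=12310, p(35)=14883, p(36)=17977, p(37)=21637, p(38)=26015, p(39)=31185, p(40)=37338, p(41)=44583, p(42)=53174, p(43)=63261, p(44)=75175, p(45)=89134, p(46)=105558, p(47)=124754, p(48)=147273, p(49)=173525, p(50)=204226, p(51)=239943, p(52)=281589, p(53)=329931, p(54)=386155, p(55)=451276, p(56)=526823, p(57)=614154, p(58)=715220, p(59)=831820, p(60)=966467, p(61)=1121505, p(62)=1300156, p(63)=1505499, p(64)=1741630, p(65)=2012558, p(66)=2323520, p(67)=2679689, p(68)=3087735, p(69)=3554345, p(70)=4087968, p(71)=4697205, p(72)=5392783, p(73)=6185689, p(74)=7089500, p(75)=8118264, p(76)=9289091, p(77)=10619863, p(78)=12132164, p(79)=13848650, p(80)=15796476, p(81)=18004327, p(82)=20506255, p(83)=23338469, p(84)=26543660, p(85)=30167357, p(86)=34262962, p(87)=38887673, p(88)=44108109, p(89)=49995925, p(90)=56634173, p(91)=64112359, p(92)=72533807, p(93)=82010177, p(94)=92669720, p(95)=104651419, p(96)=118114304, p(97)=133230930, p(98)=150198136, p(99)=169229875, p(100)=190569292, p(101)=214481126, p(102)=241265379, p(103)=271248950, p(104)=304801365, p(105)=342325709, p(106)=384276336, p(107)=431149389, p(108)=483502844, p(109)=541946240, p(110)=607163746, p(111)=679903203, p(112)=761002156, p(113)=851376628, p(114)=952050665, p(115)=1064144451, p(116)=1188908248, p(117)=1327710076, p(118)=1482074143, p(119)=1653668665, p(120)=1844349560, p(121)=2056148051, p(122)=2291320912, p(123)=2552338241, p(124)=2841940500, p(125)=3163127352, p(126)=3519222692, p(127)=3913864295, p(128)=4351078600, p(129)=4835271870, p(130)=5371315400, p(131)=5964539504, p(132)=6620830889, p(133)=7346629512, p(134)=8149040695, p(135)=9035836076, p(136)=10015581680, p(137)=11097645016, p(138)=12292341831, p(139)=13610949895.
Final step: p(140) = p(139) + p(138) - p(135) - p(133) + p(128) + p(125) - p(118) - p(114) + p(105) + p(100) - p(89) - p(83) + p(70) + p(63) - p(48) - p(40) + p(23) + p(14)
= 13610949895 + 12292341831 - 9035836076 - 7346629512 + 4351078600 + 3163127352 - 1482074143 - 952050665 + 342325709 + 190569292 - 49995925 - 23338469 + 4087968 + 1505499 - 147273 - 37338 + 1255 + 135
= 15065878135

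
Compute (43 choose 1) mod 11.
10

Using Lucas' theorem:
Write n=43 and k=1 in base 11:
n in base 11: [3, 10]
k in base 11: [0, 1]
C(43,1) mod 11 = ∏ C(n_i, k_i) mod 11
Digit binomials (mod 11): C(3,0) = 1; C(10,1) = 10
Product: 1 × 10 = 10 ≡ 10 (mod 11)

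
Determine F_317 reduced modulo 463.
47

Matrix identity: Q^n = [[F_(n+1), F_n], [F_n, F_(n-1)]] with Q = [[1,1],[1,0]].
n = 317 = 100111101₂. Square-and-multiply, entries mod 463:
Q^1 = [[1,1],[1,0]]
Q^2 = (Q^1)² = [[2,1],[1,1]]
Q^4 = (Q^2)² = [[5,3],[3,2]]
Q^9 = (Q^4)²·Q = [[55,34],[34,21]]
Q^19 = (Q^9)²·Q = [[283,14],[14,269]]
Q^39 = (Q^19)²·Q = [[43,186],[186,320]]
Q^79 = (Q^39)²·Q = [[251,331],[331,383]]
Q^158 = (Q^79)² = [[326,115],[115,211]]
Q^317 = (Q^158)²·Q = [[223,47],[47,176]]
F_317 mod 463 = Q^317[0][1] = 47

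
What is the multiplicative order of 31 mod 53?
52

53 is prime, so ord(31) divides φ(53) = 52.
Divisors of 52: 1, 2, 4, 13, 26, 52.
Repeated squaring: 31^1 ≡ 31, 31^2 ≡ 7, 31^4 ≡ 49, 31^8 ≡ 16, 31^16 ≡ 44, 31^32 ≡ 28 (mod 53).
Test 31^d mod 53 for each divisor d in increasing order:
31^1 ≡ 31
31^2 ≡ 7
31^4 ≡ 49
31^13 = 31^8·31^4·31^1 ≡ 30
31^26 = 31^16·31^8·31^2 ≡ 52
31^52 = 31^32·31^16·31^4 ≡ 1  ← first divisor giving 1
The order is 52.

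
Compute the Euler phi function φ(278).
138

278 = 2 × 139
φ(n) = n × ∏(1 - 1/p) for each prime p dividing n
φ(278) = 278 × (1 - 1/2) × (1 - 1/139) = 138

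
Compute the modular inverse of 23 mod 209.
100

gcd(23, 209) = 1, so the inverse exists.
Extended Euclidean algorithm on (209, 23):
209 = 9 × 23 + 2  ⟹  2 = (1)·209 + (-9)·23
23 = 11 × 2 + 1  ⟹  1 = (-11)·209 + (100)·23
So (100)·23 ≡ 1 (mod 209), i.e. 23^(-1) ≡ 100 (mod 209).
Check: 23 × 100 = 2300 ≡ 1 (mod 209)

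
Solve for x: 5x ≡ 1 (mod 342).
137

gcd(5, 342) = 1, so the inverse exists.
Extended Euclidean algorithm on (342, 5):
342 = 68 × 5 + 2  ⟹  2 = (1)·342 + (-68)·5
5 = 2 × 2 + 1  ⟹  1 = (-2)·342 + (137)·5
So (137)·5 ≡ 1 (mod 342), i.e. 5^(-1) ≡ 137 (mod 342).
Check: 5 × 137 = 685 ≡ 1 (mod 342)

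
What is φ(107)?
106

107 = 107
φ(n) = n × ∏(1 - 1/p) for each prime p dividing n
φ(107) = 107 × (1 - 1/107) = 106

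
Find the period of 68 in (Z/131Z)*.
26

131 is prime, so ord(68) divides φ(131) = 130.
Divisors of 130: 1, 2, 5, 10, 13, 26, 65, 130.
Repeated squaring: 68^1 ≡ 68, 68^2 ≡ 39, 68^4 ≡ 80, 68^8 ≡ 112, 68^16 ≡ 99, 68^32 ≡ 107, 68^64 ≡ 52, 68^128 ≡ 84 (mod 131).
Test 68^d mod 131 for each divisor d in increasing order:
68^1 ≡ 68
68^2 ≡ 39
68^5 = 68^4·68^1 ≡ 69
68^10 = 68^8·68^2 ≡ 45
68^13 = 68^8·68^4·68^1 ≡ 130
68^26 = 68^16·68^8·68^2 ≡ 1  ← first divisor giving 1
The order is 26.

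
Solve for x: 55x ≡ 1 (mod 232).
135

gcd(55, 232) = 1, so the inverse exists.
Extended Euclidean algorithm on (232, 55):
232 = 4 × 55 + 12  ⟹  12 = (1)·232 + (-4)·55
55 = 4 × 12 + 7  ⟹  7 = (-4)·232 + (17)·55
12 = 1 × 7 + 5  ⟹  5 = (5)·232 + (-21)·55
7 = 1 × 5 + 2  ⟹  2 = (-9)·232 + (38)·55
5 = 2 × 2 + 1  ⟹  1 = (23)·232 + (-97)·55
So (-97)·55 ≡ 1 (mod 232), i.e. 55^(-1) ≡ -97 ≡ 135 (mod 232).
Check: 55 × 135 = 7425 ≡ 1 (mod 232)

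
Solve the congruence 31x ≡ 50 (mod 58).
x ≡ 54 (mod 58)

gcd(31, 58) = 1, which divides 50, so solutions exist.
Find 31^(-1) mod 58 by the extended Euclidean algorithm:
58 = 1 × 31 + 27  ⟹  27 = (1)·58 + (-1)·31
31 = 1 × 27 + 4  ⟹  4 = (-1)·58 + (2)·31
27 = 6 × 4 + 3  ⟹  3 = (7)·58 + (-13)·31
4 = 1 × 3 + 1  ⟹  1 = (-8)·58 + (15)·31
So (15)·31 ≡ 1 (mod 58), i.e. 31^(-1) ≡ 15 (mod 58).
x ≡ 15 × 50 = 750 ≡ 54 (mod 58).
Check: 31 × 54 = 1674 ≡ 50 (mod 58).
Unique solution: x ≡ 54 (mod 58)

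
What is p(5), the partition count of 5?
7

p(n) counts ways to write n as a sum of positive integers (order ignored).
Examples: 5; 4 + 1; 3 + 2; 3 + 1 + 1; 2 + 2 + 1; ... (7 total)
p(5) = 7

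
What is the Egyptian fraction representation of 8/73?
1/10 + 1/105 + 1/15330

Greedy algorithm:
8/73: ceiling(73/8) = 10, use 1/10
7/730: ceiling(730/7) = 105, use 1/105
1/15330: ceiling(15330/1) = 15330, use 1/15330
Result: 8/73 = 1/10 + 1/105 + 1/15330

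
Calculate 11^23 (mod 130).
71

Repeated squaring. Binary of 23 = 10111.
11^1 ≡ 11 (mod 130); 11^2 ≡ 121 (mod 130); 11^4 ≡ 81 (mod 130); 11^8 ≡ 61 (mod 130); 11^16 ≡ 81 (mod 130)
11^23 = 11^1 × 11^2 × 11^4 × 11^16 ≡ 71 (mod 130)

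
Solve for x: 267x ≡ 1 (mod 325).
28

gcd(267, 325) = 1, so the inverse exists.
Extended Euclidean algorithm on (325, 267):
325 = 1 × 267 + 58  ⟹  58 = (1)·325 + (-1)·267
267 = 4 × 58 + 35  ⟹  35 = (-4)·325 + (5)·267
58 = 1 × 35 + 23  ⟹  23 = (5)·325 + (-6)·267
35 = 1 × 23 + 12  ⟹  12 = (-9)·325 + (11)·267
23 = 1 × 12 + 11  ⟹  11 = (14)·325 + (-17)·267
12 = 1 × 11 + 1  ⟹  1 = (-23)·325 + (28)·267
So (28)·267 ≡ 1 (mod 325), i.e. 267^(-1) ≡ 28 (mod 325).
Check: 267 × 28 = 7476 ≡ 1 (mod 325)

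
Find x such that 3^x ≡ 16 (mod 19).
10

Baby-step giant-step with step n = ⌈√19⌉ = 5.
Baby steps 3^j mod 19 (j:value) for j=0..4: 0:1, 1:3, 2:9, 3:8, 4:5.
Giant-step multiplier: 3^(-5) ≡ 3^(18-5) = 3^13 ≡ 14 (mod 19).
Giant steps γ_i = 16·14^i mod 19: γ_0=16, γ_1=15, γ_2=1 (in table at j=0).
x = i·n + j = 2·5 + 0 = 10.
Check: 3^10 ≡ 16 (mod 19).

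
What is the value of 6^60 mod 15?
6

Repeated squaring. Binary of 60 = 111100.
6^1 ≡ 6 (mod 15); 6^2 ≡ 6 (mod 15); 6^4 ≡ 6 (mod 15); 6^8 ≡ 6 (mod 15); 6^16 ≡ 6 (mod 15); 6^32 ≡ 6 (mod 15)
6^60 = 6^4 × 6^8 × 6^16 × 6^32 ≡ 6 (mod 15)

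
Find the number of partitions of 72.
5392783

p(n) counts ways to write n as a sum of positive integers (order ignored).
Euler's pentagonal recurrence: p(k) = p(k-1) + p(k-2) - p(k-5) - p(k-7) + p(k-12) + p(k-15) - ... (offsets j(3j∓1)/2, signs ++--, p(0)=1, p(<0)=0).
DP table for k = 0..71: p(0)=1, p(1)=1, p(2)=2, p(3)=3, p(4)=5, p(5)=7, p(6)=11, p(7)=15, p(8)=22, p(9)=30, p(10)=42, p(11)=56, p(12)=77, p(13)=101, p(14)=135, p(15)=176, p(16)=231, p(17)=297, p(18)=385, p(19)=490, p(20)=627, p(21)=792, p(22)=1002, p(23)=1255, p(24)=1575, p(25)=1958, p(26)=2436, p(27)=3010, p(28)=3718, p(29)=4565, p(30)=5604, p(31)=6842, p(32)=8349, p(33)=10143, p(34)=12310, p(35)=14883, p(36)=17977, p(37)=21637, p(38)=26015, p(39)=31185, p(40)=37338, p(41)=44583, p(42)=53174, p(43)=63261, p(44)=75175, p(45)=89134, p(46)=105558, p(47)=124754, p(48)=147273, p(49)=173525, p(50)=204226, p(51)=239943, p(52)=281589, p(53)=329931, p(54)=386155, p(55)=451276, p(56)=526823, p(57)=614154, p(58)=715220, p(59)=831820, p(60)=966467, p(61)=1121505, p(62)=1300156, p(63)=1505499, p(64)=1741630, p(65)=2012558, p(66)=2323520, p(67)=2679689, p(68)=3087735, p(69)=3554345, p(70)=4087968, p(71)=4697205.
Final step: p(72) = p(71) + p(70) - p(67) - p(65) + p(60) + p(57) - p(50) - p(46) + p(37) + p(32) - p(21) - p(15) + p(2)
= 4697205 + 4087968 - 2679689 - 2012558 + 966467 + 614154 - 204226 - 105558 + 21637 + 8349 - 792 - 176 + 2
= 5392783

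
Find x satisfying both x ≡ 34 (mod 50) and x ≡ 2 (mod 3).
134

Using Chinese Remainder Theorem:
M = 50 × 3 = 150
M1 = 3, M2 = 50
y1 = 3^(-1) mod 50 = 17
y2 = 50^(-1) mod 3 = 2
x = (34×3×17 + 2×50×2) mod 150 = 134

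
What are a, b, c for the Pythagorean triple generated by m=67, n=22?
(4005, 2948, 4973)

Euclid's formula: a = m² - n², b = 2mn, c = m² + n²
m = 67, n = 22
a = 67² - 22² = 4489 - 484 = 4005
b = 2 × 67 × 22 = 2948
c = 67² + 22² = 4489 + 484 = 4973
Verification: 4005² + 2948² = 16040025 + 8690704 = 24730729 = 4973² ✓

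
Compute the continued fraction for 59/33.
[1; 1, 3, 1, 2, 2]

Euclidean algorithm steps:
59 = 1 × 33 + 26
33 = 1 × 26 + 7
26 = 3 × 7 + 5
7 = 1 × 5 + 2
5 = 2 × 2 + 1
2 = 2 × 1 + 0
Continued fraction: [1; 1, 3, 1, 2, 2]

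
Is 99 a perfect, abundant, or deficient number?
deficient

Proper divisors of 99: sum = 1 + 3 + 9 + 11 + 33 = 57
Since 57 < 99, 99 is deficient.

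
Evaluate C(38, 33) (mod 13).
12

Using Lucas' theorem:
Write n=38 and k=33 in base 13:
n in base 13: [2, 12]
k in base 13: [2, 7]
C(38,33) mod 13 = ∏ C(n_i, k_i) mod 13
Digit binomials (mod 13): C(2,2) = 1; C(12,7) = 792 ≡ 12
Product: 1 × 12 = 12 ≡ 12 (mod 13)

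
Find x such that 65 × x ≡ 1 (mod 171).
50

gcd(65, 171) = 1, so the inverse exists.
Extended Euclidean algorithm on (171, 65):
171 = 2 × 65 + 41  ⟹  41 = (1)·171 + (-2)·65
65 = 1 × 41 + 24  ⟹  24 = (-1)·171 + (3)·65
41 = 1 × 24 + 17  ⟹  17 = (2)·171 + (-5)·65
24 = 1 × 17 + 7  ⟹  7 = (-3)·171 + (8)·65
17 = 2 × 7 + 3  ⟹  3 = (8)·171 + (-21)·65
7 = 2 × 3 + 1  ⟹  1 = (-19)·171 + (50)·65
So (50)·65 ≡ 1 (mod 171), i.e. 65^(-1) ≡ 50 (mod 171).
Check: 65 × 50 = 3250 ≡ 1 (mod 171)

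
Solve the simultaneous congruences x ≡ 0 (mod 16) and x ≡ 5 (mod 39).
512

Using Chinese Remainder Theorem:
M = 16 × 39 = 624
M1 = 39, M2 = 16
y1 = 39^(-1) mod 16 = 7
y2 = 16^(-1) mod 39 = 22
x = (0×39×7 + 5×16×22) mod 624 = 512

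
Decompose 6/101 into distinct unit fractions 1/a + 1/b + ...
1/17 + 1/1717

Greedy algorithm:
6/101: ceiling(101/6) = 17, use 1/17
1/1717: ceiling(1717/1) = 1717, use 1/1717
Result: 6/101 = 1/17 + 1/1717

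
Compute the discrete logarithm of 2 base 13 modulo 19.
11

Baby-step giant-step with step n = ⌈√19⌉ = 5.
Baby steps 13^j mod 19 (j:value) for j=0..4: 0:1, 1:13, 2:17, 3:12, 4:4.
Giant-step multiplier: 13^(-5) ≡ 13^(18-5) = 13^13 ≡ 15 (mod 19).
Giant steps γ_i = 2·15^i mod 19: γ_0=2, γ_1=11, γ_2=13 (in table at j=1).
x = i·n + j = 2·5 + 1 = 11.
Check: 13^11 ≡ 2 (mod 19).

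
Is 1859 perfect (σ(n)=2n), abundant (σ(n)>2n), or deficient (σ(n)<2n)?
deficient

Proper divisors of 1859: sum = 1 + 11 + 13 + 143 + 169 = 337
Since 337 < 1859, 1859 is deficient.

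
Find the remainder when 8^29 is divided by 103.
81

Repeated squaring. Binary of 29 = 11101.
8^1 ≡ 8 (mod 103); 8^2 ≡ 64 (mod 103); 8^4 ≡ 79 (mod 103); 8^8 ≡ 61 (mod 103); 8^16 ≡ 13 (mod 103)
8^29 = 8^1 × 8^4 × 8^8 × 8^16 ≡ 81 (mod 103)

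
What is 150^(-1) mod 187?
96

gcd(150, 187) = 1, so the inverse exists.
Extended Euclidean algorithm on (187, 150):
187 = 1 × 150 + 37  ⟹  37 = (1)·187 + (-1)·150
150 = 4 × 37 + 2  ⟹  2 = (-4)·187 + (5)·150
37 = 18 × 2 + 1  ⟹  1 = (73)·187 + (-91)·150
So (-91)·150 ≡ 1 (mod 187), i.e. 150^(-1) ≡ -91 ≡ 96 (mod 187).
Check: 150 × 96 = 14400 ≡ 1 (mod 187)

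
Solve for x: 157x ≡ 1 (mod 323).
251

gcd(157, 323) = 1, so the inverse exists.
Extended Euclidean algorithm on (323, 157):
323 = 2 × 157 + 9  ⟹  9 = (1)·323 + (-2)·157
157 = 17 × 9 + 4  ⟹  4 = (-17)·323 + (35)·157
9 = 2 × 4 + 1  ⟹  1 = (35)·323 + (-72)·157
So (-72)·157 ≡ 1 (mod 323), i.e. 157^(-1) ≡ -72 ≡ 251 (mod 323).
Check: 157 × 251 = 39407 ≡ 1 (mod 323)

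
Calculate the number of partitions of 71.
4697205

p(n) counts ways to write n as a sum of positive integers (order ignored).
Euler's pentagonal recurrence: p(k) = p(k-1) + p(k-2) - p(k-5) - p(k-7) + p(k-12) + p(k-15) - ... (offsets j(3j∓1)/2, signs ++--, p(0)=1, p(<0)=0).
DP table for k = 0..70: p(0)=1, p(1)=1, p(2)=2, p(3)=3, p(4)=5, p(5)=7, p(6)=11, p(7)=15, p(8)=22, p(9)=30, p(10)=42, p(11)=56, p(12)=77, p(13)=101, p(14)=135, p(15)=176, p(16)=231, p(17)=297, p(18)=385, p(19)=490, p(20)=627, p(21)=792, p(22)=1002, p(23)=1255, p(24)=1575, p(25)=1958, p(26)=2436, p(27)=3010, p(28)=3718, p(29)=4565, p(30)=5604, p(31)=6842, p(32)=8349, p(33)=10143, p(34)=12310, p(35)=14883, p(36)=17977, p(37)=21637, p(38)=26015, p(39)=31185, p(40)=37338, p(41)=44583, p(42)=53174, p(43)=63261, p(44)=75175, p(45)=89134, p(46)=105558, p(47)=124754, p(48)=147273, p(49)=173525, p(50)=204226, p(51)=239943, p(52)=281589, p(53)=329931, p(54)=386155, p(55)=451276, p(56)=526823, p(57)=614154, p(58)=715220, p(59)=831820, p(60)=966467, p(61)=1121505, p(62)=1300156, p(63)=1505499, p(64)=1741630, p(65)=2012558, p(66)=2323520, p(67)=2679689, p(68)=3087735, p(69)=3554345, p(70)=4087968.
Final step: p(71) = p(70) + p(69) - p(66) - p(64) + p(59) + p(56) - p(49) - p(45) + p(36) + p(31) - p(20) - p(14) + p(1)
= 4087968 + 3554345 - 2323520 - 1741630 + 831820 + 526823 - 173525 - 89134 + 17977 + 6842 - 627 - 135 + 1
= 4697205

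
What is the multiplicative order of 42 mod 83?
82

83 is prime, so ord(42) divides φ(83) = 82.
Divisors of 82: 1, 2, 41, 82.
Repeated squaring: 42^1 ≡ 42, 42^2 ≡ 21, 42^4 ≡ 26, 42^8 ≡ 12, 42^16 ≡ 61, 42^32 ≡ 69, 42^64 ≡ 30 (mod 83).
Test 42^d mod 83 for each divisor d in increasing order:
42^1 ≡ 42
42^2 ≡ 21
42^41 = 42^32·42^8·42^1 ≡ 82
42^82 = 42^64·42^16·42^2 ≡ 1  ← first divisor giving 1
The order is 82.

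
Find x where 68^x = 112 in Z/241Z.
91

Baby-step giant-step with step n = ⌈√241⌉ = 16.
Baby steps 68^j mod 241 (j:value) for j=0..15: 0:1, 1:68, 2:45, 3:168, 4:97, 5:89, 6:27, 7:149, 8:10, 9:198, 10:209, 11:234, 12:6, 13:167, 14:29, 15:44.
Giant-step multiplier: 68^(-16) ≡ 68^(240-16) = 68^224 ≡ 94 (mod 241).
Giant steps γ_i = 112·94^i mod 241: γ_0=112, γ_1=165, γ_2=86, γ_3=131, γ_4=23, γ_5=234 (in table at j=11).
x = i·n + j = 5·16 + 11 = 91.
Check: 68^91 ≡ 112 (mod 241).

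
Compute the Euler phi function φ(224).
96

224 = 2^5 × 7
φ(n) = n × ∏(1 - 1/p) for each prime p dividing n
φ(224) = 224 × (1 - 1/2) × (1 - 1/7) = 96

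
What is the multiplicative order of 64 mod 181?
30

181 is prime, so ord(64) divides φ(181) = 180.
Divisors of 180: 1, 2, 3, 4, 5, 6, 9, 10, 12, 15, 18, 20, 30, 36, 45, 60, 90, 180.
Repeated squaring: 64^1 ≡ 64, 64^2 ≡ 114, 64^4 ≡ 145, 64^8 ≡ 29, 64^16 ≡ 117, 64^32 ≡ 114, 64^64 ≡ 145, 64^128 ≡ 29 (mod 181).
Test 64^d mod 181 for each divisor d in increasing order:
64^1 ≡ 64
64^2 ≡ 114
64^3 = 64^2·64^1 ≡ 56
64^4 ≡ 145
64^5 = 64^4·64^1 ≡ 49
64^6 = 64^4·64^2 ≡ 59
64^9 = 64^8·64^1 ≡ 46
64^10 = 64^8·64^2 ≡ 48
64^12 = 64^8·64^4 ≡ 42
64^15 = 64^8·64^4·64^2·64^1 ≡ 180
64^18 = 64^16·64^2 ≡ 125
64^20 = 64^16·64^4 ≡ 132
64^30 = 64^16·64^8·64^4·64^2 ≡ 1  ← first divisor giving 1
The order is 30.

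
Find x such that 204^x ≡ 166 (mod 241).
146

Baby-step giant-step with step n = ⌈√241⌉ = 16.
Baby steps 204^j mod 241 (j:value) for j=0..15: 0:1, 1:204, 2:164, 3:198, 4:145, 5:178, 6:162, 7:31, 8:58, 9:23, 10:113, 11:157, 12:216, 13:202, 14:238, 15:111.
Giant-step multiplier: 204^(-16) ≡ 204^(240-16) = 204^224 ≡ 24 (mod 241).
Giant steps γ_i = 166·24^i mod 241: γ_0=166, γ_1=128, γ_2=180, γ_3=223, γ_4=50, γ_5=236, γ_6=121, γ_7=12, γ_8=47, γ_9=164 (in table at j=2).
x = i·n + j = 9·16 + 2 = 146.
Check: 204^146 ≡ 166 (mod 241).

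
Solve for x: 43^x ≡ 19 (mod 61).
2

Baby-step giant-step with step n = ⌈√61⌉ = 8.
Baby steps 43^j mod 61 (j:value) for j=0..7: 0:1, 1:43, 2:19, 3:24, 4:56, 5:29, 6:27, 7:2.
h = 19 is already in the table at j=2, so x = 2.
Check: 43^2 ≡ 19 (mod 61).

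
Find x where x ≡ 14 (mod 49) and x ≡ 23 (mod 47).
1386

Using Chinese Remainder Theorem:
M = 49 × 47 = 2303
M1 = 47, M2 = 49
y1 = 47^(-1) mod 49 = 24
y2 = 49^(-1) mod 47 = 24
x = (14×47×24 + 23×49×24) mod 2303 = 1386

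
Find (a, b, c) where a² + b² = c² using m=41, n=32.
(657, 2624, 2705)

Euclid's formula: a = m² - n², b = 2mn, c = m² + n²
m = 41, n = 32
a = 41² - 32² = 1681 - 1024 = 657
b = 2 × 41 × 32 = 2624
c = 41² + 32² = 1681 + 1024 = 2705
Verification: 657² + 2624² = 431649 + 6885376 = 7317025 = 2705² ✓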